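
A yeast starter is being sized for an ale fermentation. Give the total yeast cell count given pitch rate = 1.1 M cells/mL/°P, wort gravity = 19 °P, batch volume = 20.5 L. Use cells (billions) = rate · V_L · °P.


cells = 1.1 · 20.5 · 19

428.4500 billion cells


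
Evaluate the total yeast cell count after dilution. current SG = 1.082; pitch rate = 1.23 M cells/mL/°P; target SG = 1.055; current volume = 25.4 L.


V_w = V·((SG_c−1)/(SG_t−1)−1);  °P = 259 − 259/SG_t;  cells = rate·(V+V_w)·°P
V_w = 25.4·((1.082−1)/(1.055−1)−1) = 12.4691
V_final = 25.4 + 12.4691 = 37.8691
°P = 259 − 259/1.055 = 13.5024
cells = 1.23·37.8691·13.5024

628.9266 billion cells


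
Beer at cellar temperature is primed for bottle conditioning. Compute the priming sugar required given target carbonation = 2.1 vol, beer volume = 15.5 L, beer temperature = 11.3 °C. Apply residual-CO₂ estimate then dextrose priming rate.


residual = 14.695·(0.01821 + 0.09011·e^(−0.04·T));  sugar = (target − residual)·4.0·V
residual = 14.695·(0.01821 + 0.09011·e^(−0.04·11.3)) = 1.1102
sugar = (2.1 − 1.1102)·4.0·15.5

61.3654 g


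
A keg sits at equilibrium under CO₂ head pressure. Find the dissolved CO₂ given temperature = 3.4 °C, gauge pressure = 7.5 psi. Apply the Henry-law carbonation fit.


vols = (P + 14.695)·(0.01821 + 0.09011·e^(−0.04·T))
vols = (7.5 + 14.695)·(0.01821 + 0.09011·e^(−0.04·3.4))

2.1498 volumes


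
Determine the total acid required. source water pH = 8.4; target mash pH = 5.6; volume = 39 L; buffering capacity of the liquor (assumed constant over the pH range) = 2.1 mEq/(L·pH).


acid = buffering capacity · (pH_source − pH_target) · V
acid = 2.1 · (8.4 − 5.6) · 39

229.3200 mEq


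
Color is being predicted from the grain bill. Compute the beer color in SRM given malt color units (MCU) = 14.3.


SRM = 1.4922 · MCU^0.6859
SRM = 1.4922 · 14.3^0.6859

9.2528 SRM


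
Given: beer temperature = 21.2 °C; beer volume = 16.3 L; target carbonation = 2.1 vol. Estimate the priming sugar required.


residual = 14.695·(0.01821 + 0.09011·e^(−0.04·T));  sugar = (target − residual)·4.0·V
residual = 14.695·(0.01821 + 0.09011·e^(−0.04·21.2)) = 0.8347
sugar = (2.1 − 0.8347)·4.0·16.3

82.4977 g


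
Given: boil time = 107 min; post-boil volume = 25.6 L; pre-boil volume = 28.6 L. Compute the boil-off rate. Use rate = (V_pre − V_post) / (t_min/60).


rate = (28.6 − 25.6) / (107/60)

1.6822 L/hr


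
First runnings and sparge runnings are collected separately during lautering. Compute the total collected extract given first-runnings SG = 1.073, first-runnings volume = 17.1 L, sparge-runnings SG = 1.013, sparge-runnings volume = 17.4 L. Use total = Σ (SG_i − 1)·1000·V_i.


first = (1.073 − 1)·1000·17.1 = 1248.3000
sparge = (1.013 − 1)·1000·17.4 = 226.2000
total = 1248.3000 + 226.2000

1474.5000 gravity·L


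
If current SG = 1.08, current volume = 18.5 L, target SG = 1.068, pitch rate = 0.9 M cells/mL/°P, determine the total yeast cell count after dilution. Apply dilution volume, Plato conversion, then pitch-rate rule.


V_w = V·((SG_c−1)/(SG_t−1)−1);  °P = 259 − 259/SG_t;  cells = rate·(V+V_w)·°P
V_w = 18.5·((1.08−1)/(1.068−1)−1) = 3.2647
V_final = 18.5 + 3.2647 = 21.7647
°P = 259 − 259/1.068 = 16.4906
cells = 0.9·21.7647·16.4906

323.0225 billion cells


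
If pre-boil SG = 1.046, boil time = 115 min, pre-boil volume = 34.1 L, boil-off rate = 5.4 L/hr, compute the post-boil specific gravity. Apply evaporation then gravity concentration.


V_post = V_pre − rate·(t/60);  SG_post = 1 + (SG_pre−1)·V_pre/V_post
V_post = 34.1 − 5.4·(115/60) = 23.7500
SG_post = 1 + (1.046 − 1)·34.1/23.7500

1.0660


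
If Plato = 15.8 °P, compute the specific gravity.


SG = 259/(259 − P)
SG = 259/(259 − 15.8)

1.0650


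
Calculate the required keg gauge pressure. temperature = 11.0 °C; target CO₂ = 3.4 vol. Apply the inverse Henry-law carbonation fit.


psi = vols/(0.01821 + 0.09011·e^(−0.04·T)) − 14.695
psi = 3.4/(0.01821 + 0.09011·e^(−0.04·11.0)) − 14.695

29.8986 psi


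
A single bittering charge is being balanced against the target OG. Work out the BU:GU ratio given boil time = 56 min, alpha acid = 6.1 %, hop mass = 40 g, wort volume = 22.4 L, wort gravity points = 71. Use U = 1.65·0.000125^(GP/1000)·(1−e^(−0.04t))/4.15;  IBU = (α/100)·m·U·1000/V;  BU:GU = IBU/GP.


U = 1.65·0.000125^(71/1000)·(1−e^(−0.04·56))/4.15 = 0.1877
IBU = (6.1/100)·40·0.1877·1000/22.4 = 20.4443
BU:GU = 20.4443/71

0.2879


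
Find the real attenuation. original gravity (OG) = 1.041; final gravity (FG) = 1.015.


AA = (OG−FG)/(OG−1)·100;  RA = AA·0.8192
AA = (1.041 − 1.015)/(1.041 − 1)·100 = 63.4146
RA = 63.4146·0.8192

51.9493 %


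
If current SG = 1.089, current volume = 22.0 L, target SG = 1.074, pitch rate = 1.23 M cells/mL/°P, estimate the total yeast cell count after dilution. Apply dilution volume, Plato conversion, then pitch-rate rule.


V_w = V·((SG_c−1)/(SG_t−1)−1);  °P = 259 − 259/SG_t;  cells = rate·(V+V_w)·°P
V_w = 22.0·((1.089−1)/(1.074−1)−1) = 4.4595
V_final = 22.0 + 4.4595 = 26.4595
°P = 259 − 259/1.074 = 17.8454
cells = 1.23·26.4595·17.8454

580.7822 billion cells


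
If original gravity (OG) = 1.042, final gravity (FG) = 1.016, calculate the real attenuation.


AA = (OG−FG)/(OG−1)·100;  RA = AA·0.8192
AA = (1.042 − 1.016)/(1.042 − 1)·100 = 61.9048
RA = 61.9048·0.8192

50.7124 %


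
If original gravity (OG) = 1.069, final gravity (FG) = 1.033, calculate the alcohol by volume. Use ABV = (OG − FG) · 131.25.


ABV = (1.069 − 1.033) · 131.25

4.7250 % ABV


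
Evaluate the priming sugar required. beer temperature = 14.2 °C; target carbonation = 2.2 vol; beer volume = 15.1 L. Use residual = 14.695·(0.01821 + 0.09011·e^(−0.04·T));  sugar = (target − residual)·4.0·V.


residual = 14.695·(0.01821 + 0.09011·e^(−0.04·14.2)) = 1.0179
sugar = (2.2 − 1.0179)·4.0·15.1

71.3961 g


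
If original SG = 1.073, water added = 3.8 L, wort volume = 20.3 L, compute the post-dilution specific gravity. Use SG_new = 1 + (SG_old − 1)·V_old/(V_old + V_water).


pts = (1.073 − 1)·1000·20.3/(20.3 + 3.8) = 61.4896
SG_new = 1 + 61.4896/1000

1.0615


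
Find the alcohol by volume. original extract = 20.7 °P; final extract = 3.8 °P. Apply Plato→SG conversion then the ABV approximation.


SG = 259/(259 − P);  ABV = (OG − FG)·131.25
OG = 259/(259 − 20.7) = 1.0869
FG = 259/(259 − 3.8) = 1.0149
ABV = (1.0869 − 1.0149)·131.25

9.4467 % ABV


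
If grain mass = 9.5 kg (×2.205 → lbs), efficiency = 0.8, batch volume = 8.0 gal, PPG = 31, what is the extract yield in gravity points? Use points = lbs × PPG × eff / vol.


lbs = 9.5 × 2.205 = 20.9475
points = 20.9475 × 31 × 0.8 / 8.0

64.9373 points


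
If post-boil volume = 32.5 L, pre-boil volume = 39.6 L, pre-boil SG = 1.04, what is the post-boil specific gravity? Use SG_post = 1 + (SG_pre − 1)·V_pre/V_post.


pts_pre = (1.04 − 1)·1000 = 40.0000
pts_post = 40.0000·39.6/32.5 = 48.7385
SG_post = 1 + 48.7385/1000

1.0487


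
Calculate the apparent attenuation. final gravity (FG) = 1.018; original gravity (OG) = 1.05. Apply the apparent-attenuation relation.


AA = (OG − FG)/(OG − 1) · 100
AA = (1.05 − 1.018)/(1.05 − 1) · 100

64.0000 %


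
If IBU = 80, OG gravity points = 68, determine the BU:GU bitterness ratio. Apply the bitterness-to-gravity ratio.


BU:GU = IBU / OG_points
BU:GU = 80 / 68

1.1765


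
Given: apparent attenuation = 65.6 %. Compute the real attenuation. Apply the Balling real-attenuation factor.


RA = AA · 0.8192
RA = 65.6 · 0.8192

53.7395 %


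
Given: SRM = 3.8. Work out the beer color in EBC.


EBC = SRM · 1.97
EBC = 3.8 · 1.97

7.4860 EBC


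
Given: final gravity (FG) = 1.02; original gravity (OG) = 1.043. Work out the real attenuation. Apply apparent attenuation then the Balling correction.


AA = (OG−FG)/(OG−1)·100;  RA = AA·0.8192
AA = (1.043 − 1.02)/(1.043 − 1)·100 = 53.4884
RA = 53.4884·0.8192

43.8177 %


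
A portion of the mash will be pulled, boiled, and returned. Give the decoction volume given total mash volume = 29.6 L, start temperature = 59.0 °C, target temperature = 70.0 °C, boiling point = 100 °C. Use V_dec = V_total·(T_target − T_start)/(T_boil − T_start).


V_dec = 29.6·(70.0 − 59.0)/(100 − 59.0)

7.9415 L


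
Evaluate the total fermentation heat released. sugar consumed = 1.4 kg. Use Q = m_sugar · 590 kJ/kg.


Q = 1.4 · 590

826.0000 kJ


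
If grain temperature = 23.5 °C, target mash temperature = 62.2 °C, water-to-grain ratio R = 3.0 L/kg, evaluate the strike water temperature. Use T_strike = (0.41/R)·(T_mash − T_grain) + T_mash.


T_strike = (0.41/3.0)·(62.2 − 23.5) + 62.2

67.4890 °C


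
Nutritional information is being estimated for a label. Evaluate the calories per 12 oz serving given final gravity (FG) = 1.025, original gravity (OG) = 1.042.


ABW = (OG−FG)·131.25·0.79/FG;  °P = 259 − 259/SG (for OG→OE and FG→AE);  RE = 0.1808·OE + 0.8192·AE;  Cal = (6.9·ABW + 4·(RE−0.1))·FG·3.55
ABW = (1.042 − 1.025)·131.25·0.79/1.025 = 1.7197
OE = 259 − 259/1.042 = 10.4395 °P
AE = 259 − 259/1.025 = 6.3171 °P
RE = 0.1808·10.4395 + 0.8192·6.3171 = 7.0624 °P
Cal = (6.9·1.7197 + 4·(7.0624−0.1))·1.025·3.55

144.5150 kcal


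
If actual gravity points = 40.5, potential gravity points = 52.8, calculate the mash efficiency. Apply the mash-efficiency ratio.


efficiency = actual / potential × 100
efficiency = 40.5 / 52.8 × 100

76.7045 %


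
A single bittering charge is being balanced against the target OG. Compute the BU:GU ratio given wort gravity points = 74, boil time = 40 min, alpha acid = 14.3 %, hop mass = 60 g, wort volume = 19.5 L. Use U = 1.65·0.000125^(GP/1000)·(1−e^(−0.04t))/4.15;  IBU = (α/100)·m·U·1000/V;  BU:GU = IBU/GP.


U = 1.65·0.000125^(74/1000)·(1−e^(−0.04·40))/4.15 = 0.1632
IBU = (14.3/100)·60·0.1632·1000/19.5 = 71.7991
BU:GU = 71.7991/74

0.9703


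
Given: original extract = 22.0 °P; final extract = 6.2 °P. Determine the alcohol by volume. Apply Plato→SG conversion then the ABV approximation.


SG = 259/(259 − P);  ABV = (OG − FG)·131.25
OG = 259/(259 − 22.0) = 1.0928
FG = 259/(259 − 6.2) = 1.0245
ABV = (1.0928 − 1.0245)·131.25

8.9646 % ABV


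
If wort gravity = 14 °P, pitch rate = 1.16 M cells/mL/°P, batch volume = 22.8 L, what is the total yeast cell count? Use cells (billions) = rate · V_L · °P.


cells = 1.16 · 22.8 · 14

370.2720 billion cells


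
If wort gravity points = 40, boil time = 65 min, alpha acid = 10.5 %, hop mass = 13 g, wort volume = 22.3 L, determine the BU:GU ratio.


U = 1.65·0.000125^(GP/1000)·(1−e^(−0.04t))/4.15;  IBU = (α/100)·m·U·1000/V;  BU:GU = IBU/GP
U = 1.65·0.000125^(40/1000)·(1−e^(−0.04·65))/4.15 = 0.2569
IBU = (10.5/100)·13·0.2569·1000/22.3 = 15.7262
BU:GU = 15.7262/40

0.3932


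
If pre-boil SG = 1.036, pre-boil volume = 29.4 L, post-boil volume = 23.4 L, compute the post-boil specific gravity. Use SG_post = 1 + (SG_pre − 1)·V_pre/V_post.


pts_pre = (1.036 − 1)·1000 = 36.0000
pts_post = 36.0000·29.4/23.4 = 45.2308
SG_post = 1 + 45.2308/1000

1.0452


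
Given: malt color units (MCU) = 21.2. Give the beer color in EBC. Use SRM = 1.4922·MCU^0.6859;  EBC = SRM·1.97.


SRM = 1.4922·21.2^0.6859 = 12.1216
EBC = 12.1216·1.97

23.8796 EBC


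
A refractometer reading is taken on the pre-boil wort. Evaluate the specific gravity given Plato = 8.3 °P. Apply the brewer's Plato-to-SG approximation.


SG = 259/(259 − P)
SG = 259/(259 − 8.3)

1.0331


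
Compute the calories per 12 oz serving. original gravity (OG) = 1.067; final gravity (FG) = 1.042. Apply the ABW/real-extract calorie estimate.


ABW = (OG−FG)·131.25·0.79/FG;  °P = 259 − 259/SG (for OG→OE and FG→AE);  RE = 0.1808·OE + 0.8192·AE;  Cal = (6.9·ABW + 4·(RE−0.1))·FG·3.55
ABW = (1.067 − 1.042)·131.25·0.79/1.042 = 2.4877
OE = 259 − 259/1.067 = 16.2634 °P
AE = 259 − 259/1.042 = 10.4395 °P
RE = 0.1808·16.2634 + 0.8192·10.4395 = 11.4925 °P
Cal = (6.9·2.4877 + 4·(11.4925−0.1))·1.042·3.55

232.0634 kcal


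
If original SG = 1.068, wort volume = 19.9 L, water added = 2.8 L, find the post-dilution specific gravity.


SG_new = 1 + (SG_old − 1)·V_old/(V_old + V_water)
pts = (1.068 − 1)·1000·19.9/(19.9 + 2.8) = 59.6123
SG_new = 1 + 59.6123/1000

1.0596


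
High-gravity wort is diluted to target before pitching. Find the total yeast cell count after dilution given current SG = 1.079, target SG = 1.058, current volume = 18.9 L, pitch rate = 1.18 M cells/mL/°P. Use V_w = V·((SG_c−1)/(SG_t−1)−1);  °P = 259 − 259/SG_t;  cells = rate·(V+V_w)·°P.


V_w = 18.9·((1.079−1)/(1.058−1)−1) = 6.8431
V_final = 18.9 + 6.8431 = 25.7431
°P = 259 − 259/1.058 = 14.1985
cells = 1.18·25.7431·14.1985

431.3055 billion cells


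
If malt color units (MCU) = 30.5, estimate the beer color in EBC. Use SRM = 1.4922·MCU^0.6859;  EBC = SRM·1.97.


SRM = 1.4922·30.5^0.6859 = 15.5564
EBC = 15.5564·1.97

30.6461 EBC


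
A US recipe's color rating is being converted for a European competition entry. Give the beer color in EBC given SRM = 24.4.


EBC = SRM · 1.97
EBC = 24.4 · 1.97

48.0680 EBC


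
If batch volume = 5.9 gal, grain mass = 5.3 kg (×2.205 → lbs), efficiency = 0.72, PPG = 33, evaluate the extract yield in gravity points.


points = lbs × PPG × eff / vol
lbs = 5.3 × 2.205 = 11.6865
points = 11.6865 × 33 × 0.72 / 5.9

47.0629 points


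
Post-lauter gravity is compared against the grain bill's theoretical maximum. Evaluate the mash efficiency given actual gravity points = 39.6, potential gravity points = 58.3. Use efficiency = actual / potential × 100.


efficiency = 39.6 / 58.3 × 100

67.9245 %


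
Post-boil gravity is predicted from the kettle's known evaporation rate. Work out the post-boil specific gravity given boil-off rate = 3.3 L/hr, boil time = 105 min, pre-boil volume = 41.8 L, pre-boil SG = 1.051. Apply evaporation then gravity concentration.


V_post = V_pre − rate·(t/60);  SG_post = 1 + (SG_pre−1)·V_pre/V_post
V_post = 41.8 − 3.3·(105/60) = 36.0250
SG_post = 1 + (1.051 − 1)·41.8/36.0250

1.0592


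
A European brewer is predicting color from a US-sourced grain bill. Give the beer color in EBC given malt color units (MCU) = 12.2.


SRM = 1.4922·MCU^0.6859;  EBC = SRM·1.97
SRM = 1.4922·12.2^0.6859 = 8.2978
EBC = 8.2978·1.97

16.3466 EBC


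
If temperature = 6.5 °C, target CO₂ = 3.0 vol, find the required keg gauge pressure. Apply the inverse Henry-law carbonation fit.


psi = vols/(0.01821 + 0.09011·e^(−0.04·T)) − 14.695
psi = 3.0/(0.01821 + 0.09011·e^(−0.04·6.5)) − 14.695

19.5166 psi


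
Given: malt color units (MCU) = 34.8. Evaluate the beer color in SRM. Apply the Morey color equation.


SRM = 1.4922 · MCU^0.6859
SRM = 1.4922 · 34.8^0.6859

17.0293 SRM


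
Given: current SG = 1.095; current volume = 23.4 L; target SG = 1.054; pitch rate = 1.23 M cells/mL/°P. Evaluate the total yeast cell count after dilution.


V_w = V·((SG_c−1)/(SG_t−1)−1);  °P = 259 − 259/SG_t;  cells = rate·(V+V_w)·°P
V_w = 23.4·((1.095−1)/(1.054−1)−1) = 17.7667
V_final = 23.4 + 17.7667 = 41.1667
°P = 259 − 259/1.054 = 13.2694
cells = 1.23·41.1667·13.2694

671.8986 billion cells


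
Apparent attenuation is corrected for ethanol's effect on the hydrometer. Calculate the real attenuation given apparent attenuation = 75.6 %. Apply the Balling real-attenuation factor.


RA = AA · 0.8192
RA = 75.6 · 0.8192

61.9315 %


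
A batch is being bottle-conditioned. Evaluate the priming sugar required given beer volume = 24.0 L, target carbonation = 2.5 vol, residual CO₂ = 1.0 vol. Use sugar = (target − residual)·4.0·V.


sugar = (2.5 − 1.0)·4.0·24.0

144.0000 g


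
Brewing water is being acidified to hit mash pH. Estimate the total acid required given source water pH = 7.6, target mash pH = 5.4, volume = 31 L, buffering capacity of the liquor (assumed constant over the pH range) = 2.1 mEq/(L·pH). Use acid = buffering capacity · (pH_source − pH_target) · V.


acid = 2.1 · (7.6 − 5.4) · 31

143.2200 mEq


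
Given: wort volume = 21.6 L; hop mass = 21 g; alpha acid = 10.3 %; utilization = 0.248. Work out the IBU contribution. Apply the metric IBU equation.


IBU = (α/100)·mass·U·1000 / V
IBU = (10.3/100)·21·0.248·1000 / 21.6

24.8344 IBU


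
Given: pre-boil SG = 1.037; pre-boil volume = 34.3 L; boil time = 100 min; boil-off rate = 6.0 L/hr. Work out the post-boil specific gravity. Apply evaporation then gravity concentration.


V_post = V_pre − rate·(t/60);  SG_post = 1 + (SG_pre−1)·V_pre/V_post
V_post = 34.3 − 6.0·(100/60) = 24.3000
SG_post = 1 + (1.037 − 1)·34.3/24.3000

1.0522


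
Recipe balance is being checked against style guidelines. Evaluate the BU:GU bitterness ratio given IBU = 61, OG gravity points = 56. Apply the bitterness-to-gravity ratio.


BU:GU = IBU / OG_points
BU:GU = 61 / 56

1.0893


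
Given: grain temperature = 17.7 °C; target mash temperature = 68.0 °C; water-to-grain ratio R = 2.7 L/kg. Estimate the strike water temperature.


T_strike = (0.41/R)·(T_mash − T_grain) + T_mash
T_strike = (0.41/2.7)·(68.0 − 17.7) + 68.0

75.6381 °C


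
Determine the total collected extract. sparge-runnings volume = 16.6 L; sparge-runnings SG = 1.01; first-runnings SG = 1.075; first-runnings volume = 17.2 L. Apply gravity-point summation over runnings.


total = Σ (SG_i − 1)·1000·V_i
first = (1.075 − 1)·1000·17.2 = 1290.0000
sparge = (1.01 − 1)·1000·16.6 = 166.0000
total = 1290.0000 + 166.0000

1456.0000 gravity·L


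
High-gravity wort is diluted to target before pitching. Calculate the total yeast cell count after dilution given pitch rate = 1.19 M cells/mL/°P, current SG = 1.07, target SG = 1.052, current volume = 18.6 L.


V_w = V·((SG_c−1)/(SG_t−1)−1);  °P = 259 − 259/SG_t;  cells = rate·(V+V_w)·°P
V_w = 18.6·((1.07−1)/(1.052−1)−1) = 6.4385
V_final = 18.6 + 6.4385 = 25.0385
°P = 259 − 259/1.052 = 12.8023
cells = 1.19·25.0385·12.8023

381.4538 billion cells


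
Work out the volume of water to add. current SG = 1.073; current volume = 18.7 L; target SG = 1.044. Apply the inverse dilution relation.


V_water = V·((SG_curr − 1)/(SG_target − 1) − 1)
V_water = 18.7·((1.073 − 1)/(1.044 − 1) − 1)

12.3250 L


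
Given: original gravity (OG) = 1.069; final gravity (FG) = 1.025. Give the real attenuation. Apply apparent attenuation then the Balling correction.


AA = (OG−FG)/(OG−1)·100;  RA = AA·0.8192
AA = (1.069 − 1.025)/(1.069 − 1)·100 = 63.7681
RA = 63.7681·0.8192

52.2388 %


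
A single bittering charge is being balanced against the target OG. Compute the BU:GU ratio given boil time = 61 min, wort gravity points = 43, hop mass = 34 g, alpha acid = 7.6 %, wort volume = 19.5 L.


U = 1.65·0.000125^(GP/1000)·(1−e^(−0.04t))/4.15;  IBU = (α/100)·m·U·1000/V;  BU:GU = IBU/GP
U = 1.65·0.000125^(43/1000)·(1−e^(−0.04·61))/4.15 = 0.2466
IBU = (7.6/100)·34·0.2466·1000/19.5 = 32.6780
BU:GU = 32.6780/43

0.7600


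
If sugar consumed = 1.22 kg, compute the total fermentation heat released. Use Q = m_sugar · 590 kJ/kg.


Q = 1.22 · 590

719.8000 kJ


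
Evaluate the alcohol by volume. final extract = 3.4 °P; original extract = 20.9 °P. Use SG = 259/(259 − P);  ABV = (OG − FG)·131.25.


OG = 259/(259 − 20.9) = 1.0878
FG = 259/(259 − 3.4) = 1.0133
ABV = (1.0878 − 1.0133)·131.25

9.7750 % ABV


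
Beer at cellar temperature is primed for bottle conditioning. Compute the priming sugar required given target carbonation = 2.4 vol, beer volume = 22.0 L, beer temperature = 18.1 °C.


residual = 14.695·(0.01821 + 0.09011·e^(−0.04·T));  sugar = (target − residual)·4.0·V
residual = 14.695·(0.01821 + 0.09011·e^(−0.04·18.1)) = 0.9096
sugar = (2.4 − 0.9096)·4.0·22.0

131.1584 g


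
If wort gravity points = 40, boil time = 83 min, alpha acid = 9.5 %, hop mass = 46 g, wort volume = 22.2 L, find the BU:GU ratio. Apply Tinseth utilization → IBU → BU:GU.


U = 1.65·0.000125^(GP/1000)·(1−e^(−0.04t))/4.15;  IBU = (α/100)·m·U·1000/V;  BU:GU = IBU/GP
U = 1.65·0.000125^(40/1000)·(1−e^(−0.04·83))/4.15 = 0.2675
IBU = (9.5/100)·46·0.2675·1000/22.2 = 52.6561
BU:GU = 52.6561/40

1.3164


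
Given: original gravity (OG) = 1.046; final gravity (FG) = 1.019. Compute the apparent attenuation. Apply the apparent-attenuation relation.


AA = (OG − FG)/(OG − 1) · 100
AA = (1.046 − 1.019)/(1.046 − 1) · 100

58.6957 %


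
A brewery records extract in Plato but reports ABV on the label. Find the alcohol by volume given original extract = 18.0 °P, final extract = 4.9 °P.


SG = 259/(259 − P);  ABV = (OG − FG)·131.25
OG = 259/(259 − 18.0) = 1.0747
FG = 259/(259 − 4.9) = 1.0193
ABV = (1.0747 − 1.0193)·131.25

7.2719 % ABV


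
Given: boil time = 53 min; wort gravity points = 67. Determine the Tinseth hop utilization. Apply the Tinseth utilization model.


U = 1.65·0.000125^(GP/1000) · (1 − e^(−0.04·t))/4.15
bigness = 1.65·0.000125^(67/1000) = 0.9036
boil_factor = (1 − e^(−0.04·53))/4.15 = 0.2120
U = 0.9036 · 0.2120

0.1916


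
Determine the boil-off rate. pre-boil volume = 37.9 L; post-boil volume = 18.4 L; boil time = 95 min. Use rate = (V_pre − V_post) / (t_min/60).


rate = (37.9 − 18.4) / (95/60)

12.3158 L/hr


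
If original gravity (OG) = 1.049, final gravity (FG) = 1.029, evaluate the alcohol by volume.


ABV = (OG − FG) · 131.25
ABV = (1.049 − 1.029) · 131.25

2.6250 % ABV


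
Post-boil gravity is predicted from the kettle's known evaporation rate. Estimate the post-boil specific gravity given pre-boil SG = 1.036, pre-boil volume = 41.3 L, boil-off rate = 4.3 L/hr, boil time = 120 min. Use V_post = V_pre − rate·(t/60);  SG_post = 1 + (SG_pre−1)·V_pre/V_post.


V_post = 41.3 − 4.3·(120/60) = 32.7000
SG_post = 1 + (1.036 − 1)·41.3/32.7000

1.0455


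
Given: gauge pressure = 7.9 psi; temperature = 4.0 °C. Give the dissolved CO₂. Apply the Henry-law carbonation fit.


vols = (P + 14.695)·(0.01821 + 0.09011·e^(−0.04·T))
vols = (7.9 + 14.695)·(0.01821 + 0.09011·e^(−0.04·4.0))

2.1464 volumes


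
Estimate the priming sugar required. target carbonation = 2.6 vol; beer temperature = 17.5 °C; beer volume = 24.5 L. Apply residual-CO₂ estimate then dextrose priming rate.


residual = 14.695·(0.01821 + 0.09011·e^(−0.04·T));  sugar = (target − residual)·4.0·V
residual = 14.695·(0.01821 + 0.09011·e^(−0.04·17.5)) = 0.9252
sugar = (2.6 − 0.9252)·4.0·24.5

164.1346 g


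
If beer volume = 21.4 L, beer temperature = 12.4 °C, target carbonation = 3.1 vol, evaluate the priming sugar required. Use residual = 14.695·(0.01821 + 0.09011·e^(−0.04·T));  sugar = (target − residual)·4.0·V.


residual = 14.695·(0.01821 + 0.09011·e^(−0.04·12.4)) = 1.0740
sugar = (3.1 − 1.0740)·4.0·21.4

173.4288 g


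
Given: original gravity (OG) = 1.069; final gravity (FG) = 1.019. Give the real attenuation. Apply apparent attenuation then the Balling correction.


AA = (OG−FG)/(OG−1)·100;  RA = AA·0.8192
AA = (1.069 − 1.019)/(1.069 − 1)·100 = 72.4638
RA = 72.4638·0.8192

59.3623 %


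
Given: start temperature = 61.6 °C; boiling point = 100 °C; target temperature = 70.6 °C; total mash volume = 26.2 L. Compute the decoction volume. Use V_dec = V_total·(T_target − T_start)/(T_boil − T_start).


V_dec = 26.2·(70.6 − 61.6)/(100 − 61.6)

6.1406 L


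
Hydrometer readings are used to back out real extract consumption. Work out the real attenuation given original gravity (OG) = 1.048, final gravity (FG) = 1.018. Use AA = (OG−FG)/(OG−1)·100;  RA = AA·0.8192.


AA = (1.048 − 1.018)/(1.048 − 1)·100 = 62.5000
RA = 62.5000·0.8192

51.2000 %


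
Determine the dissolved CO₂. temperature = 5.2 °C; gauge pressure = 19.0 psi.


vols = (P + 14.695)·(0.01821 + 0.09011·e^(−0.04·T))
vols = (19.0 + 14.695)·(0.01821 + 0.09011·e^(−0.04·5.2))

3.0797 volumes


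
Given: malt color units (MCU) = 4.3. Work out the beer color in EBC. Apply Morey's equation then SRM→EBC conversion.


SRM = 1.4922·MCU^0.6859;  EBC = SRM·1.97
SRM = 1.4922·4.3^0.6859 = 4.0581
EBC = 4.0581·1.97

7.9945 EBC


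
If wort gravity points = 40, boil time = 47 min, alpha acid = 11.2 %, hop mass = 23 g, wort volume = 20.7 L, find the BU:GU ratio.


U = 1.65·0.000125^(GP/1000)·(1−e^(−0.04t))/4.15;  IBU = (α/100)·m·U·1000/V;  BU:GU = IBU/GP
U = 1.65·0.000125^(40/1000)·(1−e^(−0.04·47))/4.15 = 0.2352
IBU = (11.2/100)·23·0.2352·1000/20.7 = 29.2672
BU:GU = 29.2672/40

0.7317


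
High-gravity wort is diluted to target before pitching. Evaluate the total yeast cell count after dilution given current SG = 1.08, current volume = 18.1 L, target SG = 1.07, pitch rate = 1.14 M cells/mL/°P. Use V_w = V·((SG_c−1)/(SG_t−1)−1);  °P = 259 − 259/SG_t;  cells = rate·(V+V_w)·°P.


V_w = 18.1·((1.08−1)/(1.07−1)−1) = 2.5857
V_final = 18.1 + 2.5857 = 20.6857
°P = 259 − 259/1.07 = 16.9439
cells = 1.14·20.6857·16.9439

399.5668 billion cells


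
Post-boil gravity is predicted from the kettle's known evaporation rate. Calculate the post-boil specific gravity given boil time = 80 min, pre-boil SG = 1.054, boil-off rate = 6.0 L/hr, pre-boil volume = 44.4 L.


V_post = V_pre − rate·(t/60);  SG_post = 1 + (SG_pre−1)·V_pre/V_post
V_post = 44.4 − 6.0·(80/60) = 36.4000
SG_post = 1 + (1.054 − 1)·44.4/36.4000

1.0659


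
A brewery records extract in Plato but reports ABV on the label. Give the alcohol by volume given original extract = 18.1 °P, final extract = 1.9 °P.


SG = 259/(259 − P);  ABV = (OG − FG)·131.25
OG = 259/(259 − 18.1) = 1.0751
FG = 259/(259 − 1.9) = 1.0074
ABV = (1.0751 − 1.0074)·131.25

8.8915 % ABV


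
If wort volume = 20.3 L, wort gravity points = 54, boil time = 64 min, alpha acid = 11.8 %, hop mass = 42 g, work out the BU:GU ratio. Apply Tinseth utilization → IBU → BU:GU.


U = 1.65·0.000125^(GP/1000)·(1−e^(−0.04t))/4.15;  IBU = (α/100)·m·U·1000/V;  BU:GU = IBU/GP
U = 1.65·0.000125^(54/1000)·(1−e^(−0.04·64))/4.15 = 0.2258
IBU = (11.8/100)·42·0.2258·1000/20.3 = 55.1268
BU:GU = 55.1268/54

1.0209


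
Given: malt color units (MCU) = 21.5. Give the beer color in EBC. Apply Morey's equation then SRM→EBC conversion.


SRM = 1.4922·MCU^0.6859;  EBC = SRM·1.97
SRM = 1.4922·21.5^0.6859 = 12.2390
EBC = 12.2390·1.97

24.1109 EBC


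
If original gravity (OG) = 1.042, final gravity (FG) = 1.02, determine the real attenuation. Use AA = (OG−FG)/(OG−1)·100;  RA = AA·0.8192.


AA = (1.042 − 1.02)/(1.042 − 1)·100 = 52.3810
RA = 52.3810·0.8192

42.9105 %


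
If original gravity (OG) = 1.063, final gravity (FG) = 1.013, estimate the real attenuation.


AA = (OG−FG)/(OG−1)·100;  RA = AA·0.8192
AA = (1.063 − 1.013)/(1.063 − 1)·100 = 79.3651
RA = 79.3651·0.8192

65.0159 %


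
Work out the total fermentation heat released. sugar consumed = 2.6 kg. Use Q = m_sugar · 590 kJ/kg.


Q = 2.6 · 590

1534.0000 kJ


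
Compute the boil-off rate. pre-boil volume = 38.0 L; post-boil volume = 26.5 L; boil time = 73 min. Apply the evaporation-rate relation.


rate = (V_pre − V_post) / (t_min/60)
rate = (38.0 − 26.5) / (73/60)

9.4521 L/hr


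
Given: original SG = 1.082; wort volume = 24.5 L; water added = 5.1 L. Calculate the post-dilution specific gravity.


SG_new = 1 + (SG_old − 1)·V_old/(V_old + V_water)
pts = (1.082 − 1)·1000·24.5/(24.5 + 5.1) = 67.8716
SG_new = 1 + 67.8716/1000

1.0679


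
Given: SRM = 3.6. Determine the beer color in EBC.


EBC = SRM · 1.97
EBC = 3.6 · 1.97

7.0920 EBC


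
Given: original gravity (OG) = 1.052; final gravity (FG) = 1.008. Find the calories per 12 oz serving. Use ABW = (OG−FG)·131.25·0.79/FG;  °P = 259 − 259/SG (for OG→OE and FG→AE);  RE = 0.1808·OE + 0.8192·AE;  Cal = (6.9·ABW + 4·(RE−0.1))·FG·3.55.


ABW = (1.052 − 1.008)·131.25·0.79/1.008 = 4.5260
OE = 259 − 259/1.052 = 12.8023 °P
AE = 259 − 259/1.008 = 2.0556 °P
RE = 0.1808·12.8023 + 0.8192·2.0556 = 3.9986 °P
Cal = (6.9·4.5260 + 4·(3.9986−0.1))·1.008·3.55

167.5548 kcal


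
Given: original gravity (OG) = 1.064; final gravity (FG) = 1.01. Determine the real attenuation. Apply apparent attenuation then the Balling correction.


AA = (OG−FG)/(OG−1)·100;  RA = AA·0.8192
AA = (1.064 − 1.01)/(1.064 − 1)·100 = 84.3750
RA = 84.3750·0.8192

69.1200 %


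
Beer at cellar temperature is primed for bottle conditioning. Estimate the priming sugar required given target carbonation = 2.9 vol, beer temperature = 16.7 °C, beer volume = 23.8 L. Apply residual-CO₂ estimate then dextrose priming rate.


residual = 14.695·(0.01821 + 0.09011·e^(−0.04·T));  sugar = (target − residual)·4.0·V
residual = 14.695·(0.01821 + 0.09011·e^(−0.04·16.7)) = 0.9465
sugar = (2.9 − 0.9465)·4.0·23.8

185.9694 g


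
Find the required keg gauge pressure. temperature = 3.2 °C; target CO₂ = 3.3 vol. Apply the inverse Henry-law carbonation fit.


psi = vols/(0.01821 + 0.09011·e^(−0.04·T)) − 14.695
psi = 3.3/(0.01821 + 0.09011·e^(−0.04·3.2)) − 14.695

19.1534 psi


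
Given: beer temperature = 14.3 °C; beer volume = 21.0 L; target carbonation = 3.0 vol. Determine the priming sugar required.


residual = 14.695·(0.01821 + 0.09011·e^(−0.04·T));  sugar = (target − residual)·4.0·V
residual = 14.695·(0.01821 + 0.09011·e^(−0.04·14.3)) = 1.0149
sugar = (3.0 − 1.0149)·4.0·21.0

166.7442 g


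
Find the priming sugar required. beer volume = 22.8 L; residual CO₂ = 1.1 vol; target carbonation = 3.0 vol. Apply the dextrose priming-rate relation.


sugar = (target − residual)·4.0·V
sugar = (3.0 − 1.1)·4.0·22.8

173.2800 g


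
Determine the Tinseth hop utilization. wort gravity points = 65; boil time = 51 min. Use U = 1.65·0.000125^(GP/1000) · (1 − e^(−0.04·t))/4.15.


bigness = 1.65·0.000125^(65/1000) = 0.9200
boil_factor = (1 − e^(−0.04·51))/4.15 = 0.2096
U = 0.9200 · 0.2096

0.1929


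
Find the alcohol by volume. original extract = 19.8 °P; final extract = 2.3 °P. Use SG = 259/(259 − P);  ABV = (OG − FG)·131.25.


OG = 259/(259 − 19.8) = 1.0828
FG = 259/(259 − 2.3) = 1.0090
ABV = (1.0828 − 1.0090)·131.25

9.6884 % ABV


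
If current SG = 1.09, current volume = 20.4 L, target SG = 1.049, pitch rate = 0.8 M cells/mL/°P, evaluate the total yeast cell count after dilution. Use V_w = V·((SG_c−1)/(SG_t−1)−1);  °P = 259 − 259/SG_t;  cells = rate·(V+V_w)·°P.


V_w = 20.4·((1.09−1)/(1.049−1)−1) = 17.0694
V_final = 20.4 + 17.0694 = 37.4694
°P = 259 − 259/1.049 = 12.0982
cells = 0.8·37.4694·12.0982

362.6494 billion cells


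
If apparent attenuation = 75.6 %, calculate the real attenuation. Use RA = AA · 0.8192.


RA = 75.6 · 0.8192

61.9315 %


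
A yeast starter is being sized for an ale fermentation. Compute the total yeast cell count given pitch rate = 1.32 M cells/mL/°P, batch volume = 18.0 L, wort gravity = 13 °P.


cells (billions) = rate · V_L · °P
cells = 1.32 · 18.0 · 13

308.8800 billion cells


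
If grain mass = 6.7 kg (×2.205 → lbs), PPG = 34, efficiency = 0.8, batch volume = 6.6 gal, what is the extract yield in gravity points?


points = lbs × PPG × eff / vol
lbs = 6.7 × 2.205 = 14.7735
points = 14.7735 × 34 × 0.8 / 6.6

60.8847 points


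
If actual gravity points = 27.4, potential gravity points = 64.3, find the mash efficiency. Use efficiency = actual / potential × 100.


efficiency = 27.4 / 64.3 × 100

42.6128 %


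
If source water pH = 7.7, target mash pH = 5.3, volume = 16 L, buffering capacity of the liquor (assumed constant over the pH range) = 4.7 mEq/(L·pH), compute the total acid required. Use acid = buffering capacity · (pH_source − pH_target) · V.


acid = 4.7 · (7.7 − 5.3) · 16

180.4800 mEq


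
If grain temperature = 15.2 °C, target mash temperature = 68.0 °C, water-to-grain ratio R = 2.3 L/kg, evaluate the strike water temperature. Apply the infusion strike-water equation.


T_strike = (0.41/R)·(T_mash − T_grain) + T_mash
T_strike = (0.41/2.3)·(68.0 − 15.2) + 68.0

77.4122 °C


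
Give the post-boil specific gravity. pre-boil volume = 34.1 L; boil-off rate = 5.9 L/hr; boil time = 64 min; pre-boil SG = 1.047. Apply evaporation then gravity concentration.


V_post = V_pre − rate·(t/60);  SG_post = 1 + (SG_pre−1)·V_pre/V_post
V_post = 34.1 − 5.9·(64/60) = 27.8067
SG_post = 1 + (1.047 − 1)·34.1/27.8067

1.0576


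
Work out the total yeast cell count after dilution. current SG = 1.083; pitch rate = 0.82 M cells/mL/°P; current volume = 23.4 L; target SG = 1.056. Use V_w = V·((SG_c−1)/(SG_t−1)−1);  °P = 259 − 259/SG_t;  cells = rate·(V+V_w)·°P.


V_w = 23.4·((1.083−1)/(1.056−1)−1) = 11.2821
V_final = 23.4 + 11.2821 = 34.6821
°P = 259 − 259/1.056 = 13.7348
cells = 0.82·34.6821·13.7348

390.6103 billion cells


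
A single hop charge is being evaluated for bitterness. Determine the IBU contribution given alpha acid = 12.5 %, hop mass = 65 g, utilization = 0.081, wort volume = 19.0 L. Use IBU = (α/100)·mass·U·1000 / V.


IBU = (12.5/100)·65·0.081·1000 / 19.0

34.6382 IBU


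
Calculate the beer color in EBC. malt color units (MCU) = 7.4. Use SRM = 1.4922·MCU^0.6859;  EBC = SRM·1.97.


SRM = 1.4922·7.4^0.6859 = 5.8889
EBC = 5.8889·1.97

11.6011 EBC


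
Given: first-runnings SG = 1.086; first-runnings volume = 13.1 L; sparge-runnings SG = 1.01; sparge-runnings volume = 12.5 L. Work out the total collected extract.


total = Σ (SG_i − 1)·1000·V_i
first = (1.086 − 1)·1000·13.1 = 1126.6000
sparge = (1.01 − 1)·1000·12.5 = 125.0000
total = 1126.6000 + 125.0000

1251.6000 gravity·L


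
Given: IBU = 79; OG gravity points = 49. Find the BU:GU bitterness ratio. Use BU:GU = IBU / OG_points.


BU:GU = 79 / 49

1.6122


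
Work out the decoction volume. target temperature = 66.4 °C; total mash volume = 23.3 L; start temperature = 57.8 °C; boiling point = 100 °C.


V_dec = V_total·(T_target − T_start)/(T_boil − T_start)
V_dec = 23.3·(66.4 − 57.8)/(100 − 57.8)

4.7483 L


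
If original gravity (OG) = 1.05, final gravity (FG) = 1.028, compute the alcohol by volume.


ABV = (OG − FG) · 131.25
ABV = (1.05 − 1.028) · 131.25

2.8875 % ABV


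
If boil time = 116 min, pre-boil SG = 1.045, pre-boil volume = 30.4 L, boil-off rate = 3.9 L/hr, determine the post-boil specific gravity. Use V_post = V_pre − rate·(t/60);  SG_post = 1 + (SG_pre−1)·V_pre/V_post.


V_post = 30.4 − 3.9·(116/60) = 22.8600
SG_post = 1 + (1.045 − 1)·30.4/22.8600

1.0598


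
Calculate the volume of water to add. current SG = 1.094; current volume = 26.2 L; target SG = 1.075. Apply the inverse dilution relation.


V_water = V·((SG_curr − 1)/(SG_target − 1) − 1)
V_water = 26.2·((1.094 − 1)/(1.075 − 1) − 1)

6.6373 L


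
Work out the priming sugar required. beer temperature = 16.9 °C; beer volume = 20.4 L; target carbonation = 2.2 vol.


residual = 14.695·(0.01821 + 0.09011·e^(−0.04·T));  sugar = (target − residual)·4.0·V
residual = 14.695·(0.01821 + 0.09011·e^(−0.04·16.9)) = 0.9411
sugar = (2.2 − 0.9411)·4.0·20.4

102.7238 g


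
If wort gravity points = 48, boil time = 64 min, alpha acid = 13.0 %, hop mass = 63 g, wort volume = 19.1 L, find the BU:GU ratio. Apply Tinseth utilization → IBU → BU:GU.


U = 1.65·0.000125^(GP/1000)·(1−e^(−0.04t))/4.15;  IBU = (α/100)·m·U·1000/V;  BU:GU = IBU/GP
U = 1.65·0.000125^(48/1000)·(1−e^(−0.04·64))/4.15 = 0.2383
IBU = (13.0/100)·63·0.2383·1000/19.1 = 102.1872
BU:GU = 102.1872/48

2.1289


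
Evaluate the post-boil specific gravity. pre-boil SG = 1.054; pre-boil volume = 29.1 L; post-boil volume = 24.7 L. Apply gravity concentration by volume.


SG_post = 1 + (SG_pre − 1)·V_pre/V_post
pts_pre = (1.054 − 1)·1000 = 54.0000
pts_post = 54.0000·29.1/24.7 = 63.6194
SG_post = 1 + 63.6194/1000

1.0636


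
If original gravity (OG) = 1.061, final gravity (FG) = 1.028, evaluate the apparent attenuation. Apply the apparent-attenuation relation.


AA = (OG − FG)/(OG − 1) · 100
AA = (1.061 − 1.028)/(1.061 − 1) · 100

54.0984 %


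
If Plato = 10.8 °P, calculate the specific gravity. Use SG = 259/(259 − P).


SG = 259/(259 − 10.8)

1.0435


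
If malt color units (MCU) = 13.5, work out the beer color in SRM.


SRM = 1.4922 · MCU^0.6859
SRM = 1.4922 · 13.5^0.6859

8.8945 SRM


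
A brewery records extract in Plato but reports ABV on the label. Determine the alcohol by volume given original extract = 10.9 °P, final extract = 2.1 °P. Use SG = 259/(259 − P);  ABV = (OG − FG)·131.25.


OG = 259/(259 − 10.9) = 1.0439
FG = 259/(259 − 2.1) = 1.0082
ABV = (1.0439 − 1.0082)·131.25

4.6934 % ABV


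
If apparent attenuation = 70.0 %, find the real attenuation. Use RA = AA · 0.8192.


RA = 70.0 · 0.8192

57.3440 %


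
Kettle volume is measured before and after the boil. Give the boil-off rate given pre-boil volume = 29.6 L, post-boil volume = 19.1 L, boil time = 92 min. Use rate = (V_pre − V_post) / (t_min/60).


rate = (29.6 − 19.1) / (92/60)

6.8478 L/hr


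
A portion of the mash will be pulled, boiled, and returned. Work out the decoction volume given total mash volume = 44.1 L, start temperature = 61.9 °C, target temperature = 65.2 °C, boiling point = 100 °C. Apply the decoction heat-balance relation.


V_dec = V_total·(T_target − T_start)/(T_boil − T_start)
V_dec = 44.1·(65.2 − 61.9)/(100 − 61.9)

3.8197 L


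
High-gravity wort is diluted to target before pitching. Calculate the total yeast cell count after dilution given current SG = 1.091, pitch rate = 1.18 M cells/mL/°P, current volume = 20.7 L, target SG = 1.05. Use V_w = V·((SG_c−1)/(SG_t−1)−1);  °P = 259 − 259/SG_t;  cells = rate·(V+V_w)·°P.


V_w = 20.7·((1.091−1)/(1.05−1)−1) = 16.9740
V_final = 20.7 + 16.9740 = 37.6740
°P = 259 − 259/1.05 = 12.3333
cells = 1.18·37.6740·12.3333

548.2823 billion cells


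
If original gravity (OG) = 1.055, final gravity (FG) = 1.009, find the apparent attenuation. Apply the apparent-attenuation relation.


AA = (OG − FG)/(OG − 1) · 100
AA = (1.055 − 1.009)/(1.055 − 1) · 100

83.6364 %


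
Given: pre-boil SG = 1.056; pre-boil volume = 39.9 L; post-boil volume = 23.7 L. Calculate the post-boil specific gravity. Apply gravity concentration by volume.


SG_post = 1 + (SG_pre − 1)·V_pre/V_post
pts_pre = (1.056 − 1)·1000 = 56.0000
pts_post = 56.0000·39.9/23.7 = 94.2785
SG_post = 1 + 94.2785/1000

1.0943


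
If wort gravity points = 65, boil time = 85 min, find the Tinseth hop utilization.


U = 1.65·0.000125^(GP/1000) · (1 − e^(−0.04·t))/4.15
bigness = 1.65·0.000125^(65/1000) = 0.9200
boil_factor = (1 − e^(−0.04·85))/4.15 = 0.2329
U = 0.9200 · 0.2329

0.2143
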